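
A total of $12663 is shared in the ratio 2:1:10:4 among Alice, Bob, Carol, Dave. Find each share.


Total parts = 2 + 1 + 10 + 4 = 17
Alice: 12663 × 2/17 = 1489.76
Bob: 12663 × 1/17 = 744.88
Carol: 12663 × 10/17 = 7448.82
Dave: 12663 × 4/17 = 2979.53
= Alice: $1489.76, Bob: $744.88, Carol: $7448.82, Dave: $2979.53

Alice: $1489.76, Bob: $744.88, Carol: $7448.82, Dave: $2979.53


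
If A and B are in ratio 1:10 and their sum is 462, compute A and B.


Let A = 1k, B = 10k.
1k + 10k = 462
11k = 462 → k = 462/11 = 42
A = 1×42 = 42, B = 10×42 = 420
= A = 42, B = 420

A = 42, B = 420


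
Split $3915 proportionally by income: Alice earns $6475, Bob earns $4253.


Total income = 6475 + 4253 = $10728
Alice: $3915 × 6475/10728 = $2362.94
Bob: $3915 × 4253/10728 = $1552.06
= Alice: $2362.94, Bob: $1552.06

Alice: $2362.94, Bob: $1552.06


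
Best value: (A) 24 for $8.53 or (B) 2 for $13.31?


Deal A: $8.53/24 = $0.3554/unit
Deal B: $13.31/2 = $6.6550/unit
A is cheaper per unit
= Deal A

Deal A


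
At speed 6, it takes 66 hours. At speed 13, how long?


Inverse proportion: x × y = constant
k = 6 × 66 = 396
y₂ = k / 13 = 396 / 13
= 30.46

30.46


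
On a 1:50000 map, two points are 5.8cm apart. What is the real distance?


Real distance = map distance × scale
= 5.8cm × 50000
= 290000 cm = 2900.0 m
= 2.900 km

2.900 km


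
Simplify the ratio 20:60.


GCD(20, 60) = 20
20/20 : 60/20
= 1:3

1:3


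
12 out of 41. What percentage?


Percentage = (part / whole) × 100
= (12 / 41) × 100
≈ 29.27%

29.27%


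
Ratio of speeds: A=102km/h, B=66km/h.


Ratio = 102:66
GCD = 6
Simplified = 17:11
Time ratio (same distance) = 11:17
Speed ratio = 17:11

17:11


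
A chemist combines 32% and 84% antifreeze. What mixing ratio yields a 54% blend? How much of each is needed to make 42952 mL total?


Let x parts of 32% mix with y parts of 84%.
32x + 84y = 54(x + y)
32x + 84y = 54x + 54y
x(32 - 54) = y(54 - 84)
x/y = (84 - 54)/(54 - 32) = 30/22
Simplify: 15:11
Total parts = 26; one part = 42952/26 = 1652.00 mL
32% solution: 15×1652.00 = 24780.00 mL
84% solution: 11×1652.00 = 18172.00 mL
= ratio 15:11; 24780.00 mL and 18172.00 mL

ratio 15:11; 24780.00 mL and 18172.00 mL


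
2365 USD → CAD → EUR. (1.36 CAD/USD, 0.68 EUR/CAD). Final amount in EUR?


Step 1: 2365 USD × 1.36 = 3216.40 CAD
Step 2: 3216.40 CAD × 0.68 = 2187.15 EUR
Implied rate USD→EUR = 1.36 × 0.68 = 0.9248
= 2187.15 EUR

2187.15 EUR


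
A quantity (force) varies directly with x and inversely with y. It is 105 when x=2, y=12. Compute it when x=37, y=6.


z = k·x/y
Solve for k using the known point: k = z·y/x = 105×12/2 = 1260/2 = 630.0000
Now evaluate at x=37, y=6:
z = k × 37 / 6 = (1260 × 37) / (2 × 6) = 46620/12
= 3885.0000

3885.0000


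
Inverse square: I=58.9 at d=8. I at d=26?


I₁d₁² = I₂d₂²
I₂ = I₁ × (d₁/d₂)²
= 58.9 × (8/26)²
= 58.9 × 64/676
= 3769.6/676
≈ 5.5763

5.5763


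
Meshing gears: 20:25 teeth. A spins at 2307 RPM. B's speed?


Gear ratio = 20:25 = 4:5
RPM_B = RPM_A × (teeth_A / teeth_B)
= 2307 × (20/25)
= 1845.6 RPM

1845.6 RPM


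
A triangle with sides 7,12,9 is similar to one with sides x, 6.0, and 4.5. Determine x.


Scale factor = 6.0/12 = 0.5
Missing side = 7 × 0.5
= 3.5

3.5


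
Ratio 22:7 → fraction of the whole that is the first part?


Total parts = 22 + 7 = 29
First part: 22/29 = 22/29
= 22/29

22/29


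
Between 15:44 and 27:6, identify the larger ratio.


15/44 = 0.3409
27/6 = 4.5000
0.3409 < 4.5000, so 15:44 is less
= 27:6

27:6


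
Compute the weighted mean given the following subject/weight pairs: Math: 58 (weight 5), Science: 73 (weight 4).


Numerator = 58×5 + 73×4
= 290 + 292
= 582
Total weight = 9
Weighted avg = 582/9
= 64.67

64.67


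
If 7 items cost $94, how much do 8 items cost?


Direct proportion: y/x = constant
k = 94/7 ≈ 13.4286
y₂ = k × 8 = 94 × 8 / 7 = 752/7
≈ 107.43

107.43


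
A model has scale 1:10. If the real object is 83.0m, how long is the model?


Model size = real / scale
= 83.0 / 10
= 8.3000 m

8.3000 m


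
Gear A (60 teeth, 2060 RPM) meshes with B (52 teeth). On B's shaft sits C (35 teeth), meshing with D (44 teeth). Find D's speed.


Stage 1: RPM_B = RPM_A × t_A/t_B = 2060 × 60/52 = 123600/52 ≈ 2376.92
B and C share a shaft → RPM_C = RPM_B
Stage 2: RPM_D = RPM_C × t_C/t_D = RPM_A × (t_A×t_C)/(t_B×t_D)
Overall ratio = (60×35)/(52×44) = 2100/2288
RPM_D = 2060 × 2100/2288 = 4326000/2288
≈ 1890.73 RPM

1890.73 RPM


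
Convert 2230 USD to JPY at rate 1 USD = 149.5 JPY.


Amount × rate = 2230 × 149.5
= 333385.00 JPY

333385.00 JPY


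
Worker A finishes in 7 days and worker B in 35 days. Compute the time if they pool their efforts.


Rate of A = 1/7 per day
Rate of B = 1/35 per day
Combined rate = 1/7 + 1/35 = 42/245 ≈ 0.1714 per day
Days = 1 / combined rate = 245/42
≈ 5.83 days

5.83 days


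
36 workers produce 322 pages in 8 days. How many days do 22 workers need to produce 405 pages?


Days ∝ work / workers, so d₂ = d₁ × (m₁/m₂) × (w₂/w₁)
Workers factor (inverse): 36/22 ≈ 1.6364
Work factor (direct): 405/322 ≈ 1.2578
d₂ = 8 × 36/22 × 405/322 = (8 × 36 × 405) / (22 × 322) = 116640/7084
≈ 16.47 days

16.47 days


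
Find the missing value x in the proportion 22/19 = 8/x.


Cross multiply: 22 × x = 19 × 8
22x = 152
x = 152 / 22
= 6.91

6.91


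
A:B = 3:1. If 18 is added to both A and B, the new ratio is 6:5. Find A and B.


Let A = 3k, B = 1k.
(3k + 18) / (1k + 18) = 6/5
Cross-multiply: 5(3k + 18) = 6(1k + 18)
15k + 90 = 6k + 108
15k - 6k = 108 - 90
9k = 18
k = 18/9 = 2
A = 3×2 = 6, B = 1×2 = 2
= A = 6, B = 2

A = 6, B = 2


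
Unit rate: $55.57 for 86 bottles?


Unit rate = total / quantity
= 55.57 / 86
= $0.65 per unit

$0.65 per unit


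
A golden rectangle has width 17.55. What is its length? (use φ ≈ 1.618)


φ = (1 + √5) / 2 ≈ 1.618
Length = width × φ = 17.55 × 1.618 = 28.3959
≈ 28.40

28.40


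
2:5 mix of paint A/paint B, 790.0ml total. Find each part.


Total parts = 2 + 5 = 7
paint A: 790.0 × 2/7 = 225.7ml
paint B: 790.0 × 5/7 = 564.3ml
= 225.7ml and 564.3ml

225.7ml and 564.3ml


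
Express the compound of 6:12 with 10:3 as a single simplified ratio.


Compound ratio = (6×10) : (12×3)
= 60:36
GCD = 12
= 5:3

5:3


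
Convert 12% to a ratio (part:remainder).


12% means 12 parts out of 100; remainder = 88
Part : remainder = 12:88
GCD = 4
= 3:22

3:22


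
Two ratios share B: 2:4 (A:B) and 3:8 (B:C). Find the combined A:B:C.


Match B: multiply A:B by 3 → 6:12
Multiply B:C by 4 → 12:32
Combined: 6:12:32
GCD = 2
= 3:6:16

3:6:16


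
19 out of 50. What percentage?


Percentage = (part / whole) × 100
= (19 / 50) × 100
= 38.00%

38.00%


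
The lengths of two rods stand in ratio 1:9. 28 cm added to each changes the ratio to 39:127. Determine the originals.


Let A = 1k, B = 9k.
(1k + 28) / (9k + 28) = 39/127
Cross-multiply: 127(1k + 28) = 39(9k + 28)
127k + 3556 = 351k + 1092
127k - 351k = 1092 - 3556
-224k = -2464
k = -2464/-224 = 11
A = 1×11 = 11, B = 9×11 = 99
= A = 11, B = 99

A = 11, B = 99


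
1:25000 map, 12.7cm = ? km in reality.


Real distance = map distance × scale
= 12.7cm × 25000
= 317500 cm = 3175.0 m
= 3.175 km

3.175 km


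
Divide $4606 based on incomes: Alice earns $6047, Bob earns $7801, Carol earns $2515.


Total income = 6047 + 7801 + 2515 = $16363
Alice: $4606 × 6047/16363 = $1702.16
Bob: $4606 × 7801/16363 = $2195.89
Carol: $4606 × 2515/16363 = $707.94
= Alice: $1702.16, Bob: $2195.89, Carol: $707.94

Alice: $1702.16, Bob: $2195.89, Carol: $707.94


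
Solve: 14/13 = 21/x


Cross multiply: 14 × x = 13 × 21
14x = 273
x = 273 / 14
= 19.50

19.50


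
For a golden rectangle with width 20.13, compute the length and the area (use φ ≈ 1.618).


φ = (1 + √5) / 2 ≈ 1.618
Length = width × φ = 20.13 × 1.618 = 32.57034
≈ 32.57
Area = width × length = 20.13 × 32.57034 = 655.6409442 ≈ 655.64
= Length: 32.57, Area: 655.64

Length: 32.57, Area: 655.64


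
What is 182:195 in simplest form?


GCD(182, 195) = 13
182/13 : 195/13
= 14:15

14:15


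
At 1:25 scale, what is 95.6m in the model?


Model size = real / scale
= 95.6 / 25
= 3.8240 m

3.8240 m


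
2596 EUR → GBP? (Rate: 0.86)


Amount × rate = 2596 × 0.86
= 2232.56 GBP

2232.56 GBP


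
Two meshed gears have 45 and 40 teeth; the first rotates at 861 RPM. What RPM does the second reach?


Gear ratio = 45:40 = 9:8
RPM_B = RPM_A × (teeth_A / teeth_B)
= 861 × (45/40)
= 968.6 RPM

968.6 RPM


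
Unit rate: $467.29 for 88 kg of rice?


Unit rate = total / quantity
= 467.29 / 88
= $5.31 per unit

$5.31 per unit


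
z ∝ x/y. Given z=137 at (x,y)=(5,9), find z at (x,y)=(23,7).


z = k·x/y
Solve for k using the known point: k = z·y/x = 137×9/5 = 1233/5 = 246.6000
Now evaluate at x=23, y=7:
z = k × 23 / 7 = (1233 × 23) / (5 × 7) = 28359/35
≈ 810.2571

810.2571


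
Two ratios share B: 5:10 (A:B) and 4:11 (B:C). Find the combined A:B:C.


Match B: multiply A:B by 4 → 20:40
Multiply B:C by 10 → 40:110
Combined: 20:40:110
GCD = 10
= 2:4:11

2:4:11


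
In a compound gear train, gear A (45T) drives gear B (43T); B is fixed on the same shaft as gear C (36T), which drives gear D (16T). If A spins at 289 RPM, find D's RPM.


Stage 1: RPM_B = RPM_A × t_A/t_B = 289 × 45/43 = 13005/43 ≈ 302.44
B and C share a shaft → RPM_C = RPM_B
Stage 2: RPM_D = RPM_C × t_C/t_D = RPM_A × (t_A×t_C)/(t_B×t_D)
Overall ratio = (45×36)/(43×16) = 1620/688
RPM_D = 289 × 1620/688 = 468180/688
≈ 680.49 RPM

680.49 RPM


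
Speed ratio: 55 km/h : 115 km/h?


Ratio = 55:115
GCD = 5
Simplified = 11:23
Time ratio (same distance) = 23:11
Speed ratio = 11:23

11:23


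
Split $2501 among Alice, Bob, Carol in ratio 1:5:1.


Total parts = 1 + 5 + 1 = 7
Alice: 2501 × 1/7 = 357.29
Bob: 2501 × 5/7 = 1786.43
Carol: 2501 × 1/7 = 357.29
= Alice: $357.29, Bob: $1786.43, Carol: $357.29

Alice: $357.29, Bob: $1786.43, Carol: $357.29


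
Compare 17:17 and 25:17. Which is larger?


17/17 = 1.0000
25/17 = 1.4706
1.0000 < 1.4706, so 17:17 is less
= 25:17

25:17


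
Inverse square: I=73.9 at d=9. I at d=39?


I₁d₁² = I₂d₂²
I₂ = I₁ × (d₁/d₂)²
= 73.9 × (9/39)²
= 73.9 × 81/1521
= 5985.9/1521
≈ 3.9355

3.9355


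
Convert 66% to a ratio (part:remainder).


66% means 66 parts out of 100; remainder = 34
Part : remainder = 66:34
GCD = 2
= 33:17

33:17


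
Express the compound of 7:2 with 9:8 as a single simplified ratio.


Compound ratio = (7×9) : (2×8)
= 63:16
GCD = 1
= 63:16

63:16


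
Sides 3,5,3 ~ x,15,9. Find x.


Scale factor = 15/5 = 3
Missing side = 3 × 3
= 9.0

9.0


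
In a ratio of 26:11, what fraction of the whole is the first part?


Total parts = 26 + 11 = 37
First part: 26/37 = 26/37
= 26/37

26/37


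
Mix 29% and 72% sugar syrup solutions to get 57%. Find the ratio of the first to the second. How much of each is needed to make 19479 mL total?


Let x parts of 29% mix with y parts of 72%.
29x + 72y = 57(x + y)
29x + 72y = 57x + 57y
x(29 - 57) = y(57 - 72)
x/y = (72 - 57)/(57 - 29) = 15/28
Simplify: 15:28
Total parts = 43; one part = 19479/43 = 453.00 mL
29% solution: 15×453.00 = 6795.00 mL
72% solution: 28×453.00 = 12684.00 mL
= ratio 15:28; 6795.00 mL and 12684.00 mL

ratio 15:28; 6795.00 mL and 12684.00 mL


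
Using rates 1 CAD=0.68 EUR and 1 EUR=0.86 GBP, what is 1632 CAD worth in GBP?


Step 1: 1632 CAD × 0.68 = 1109.76 EUR
Step 2: 1109.76 EUR × 0.86 = 954.39 GBP
Implied rate CAD→GBP = 0.68 × 0.86 = 0.5848
= 954.39 GBP

954.39 GBP


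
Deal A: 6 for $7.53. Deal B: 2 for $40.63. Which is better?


Deal A: $7.53/6 = $1.2550/unit
Deal B: $40.63/2 = $20.3150/unit
A is cheaper per unit
= Deal A

Deal A


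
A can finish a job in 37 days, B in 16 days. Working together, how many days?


Rate of A = 1/37 per day
Rate of B = 1/16 per day
Combined rate = 1/37 + 1/16 = 53/592 ≈ 0.0895 per day
Days = 1 / combined rate = 592/53
≈ 11.17 days

11.17 days


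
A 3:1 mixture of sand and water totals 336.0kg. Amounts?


Total parts = 3 + 1 = 4
sand: 336.0 × 3/4 = 252.0kg
water: 336.0 × 1/4 = 84.0kg
= 252.0kg and 84.0kg

252.0kg and 84.0kg


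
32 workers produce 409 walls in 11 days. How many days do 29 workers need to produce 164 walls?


Days ∝ work / workers, so d₂ = d₁ × (m₁/m₂) × (w₂/w₁)
Workers factor (inverse): 32/29 ≈ 1.1034
Work factor (direct): 164/409 ≈ 0.4010
d₂ = 11 × 32/29 × 164/409 = (11 × 32 × 164) / (29 × 409) = 57728/11861
≈ 4.87 days

4.87 days


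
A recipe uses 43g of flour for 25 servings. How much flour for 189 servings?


Direct proportion: y/x = constant
k = 43/25 = 1.7200
y₂ = k × 189 = 43 × 189 / 25 = 8127/25
= 325.08

325.08


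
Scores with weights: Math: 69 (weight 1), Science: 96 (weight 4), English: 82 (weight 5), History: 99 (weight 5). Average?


Numerator = 69×1 + 96×4 + 82×5 + 99×5
= 69 + 384 + 410 + 495
= 1358
Total weight = 15
Weighted avg = 1358/15
= 90.53

90.53


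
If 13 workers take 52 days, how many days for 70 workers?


Inverse proportion: x × y = constant
k = 13 × 52 = 676
y₂ = k / 70 = 676 / 70
= 9.66

9.66


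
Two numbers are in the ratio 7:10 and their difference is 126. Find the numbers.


Let A = 7k, B = 10k.
10k - 7k = 126
3k = 126 → k = 126/3 = 42
A = 7×42 = 294, B = 10×42 = 420
= A = 294, B = 420

A = 294, B = 420


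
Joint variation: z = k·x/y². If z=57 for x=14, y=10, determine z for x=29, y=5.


z = k·x/y²
Solve for k using the known point: k = z·y²/x = 57×100/14 = 5700/14 ≈ 407.1429
Now evaluate at x=29, y=5:
z = k × 29 / 25 = (5700 × 29) / (14 × 25) = 165300/350
≈ 472.2857

472.2857


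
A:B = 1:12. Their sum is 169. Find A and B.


Let A = 1k, B = 12k.
1k + 12k = 169
13k = 169 → k = 169/13 = 13
A = 1×13 = 13, B = 12×13 = 156
= A = 13, B = 156

A = 13, B = 156


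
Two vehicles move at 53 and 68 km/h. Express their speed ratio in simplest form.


Ratio = 53:68
GCD = 1
Simplified = 53:68
Time ratio (same distance) = 68:53
Speed ratio = 53:68

53:68


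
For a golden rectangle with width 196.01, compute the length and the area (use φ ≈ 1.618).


φ = (1 + √5) / 2 ≈ 1.618
Length = width × φ = 196.01 × 1.618 = 317.14418
≈ 317.14
Area = width × length = 196.01 × 317.14418 = 62163.4307218 ≈ 62163.43
= Length: 317.14, Area: 62163.43

Length: 317.14, Area: 62163.43


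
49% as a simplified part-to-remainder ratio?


49% means 49 parts out of 100; remainder = 51
Part : remainder = 49:51
GCD = 1
= 49:51

49:51


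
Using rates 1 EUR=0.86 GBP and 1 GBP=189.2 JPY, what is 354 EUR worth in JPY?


Step 1: 354 EUR × 0.86 = 304.44 GBP
Step 2: 304.44 GBP × 189.2 = 57600.05 JPY
Implied rate EUR→JPY = 0.86 × 189.2 = 162.7120
= 57600.05 JPY

57600.05 JPY


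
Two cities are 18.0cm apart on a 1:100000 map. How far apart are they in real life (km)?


Real distance = map distance × scale
= 18.0cm × 100000
= 1800000 cm = 18000.0 m
= 18.000 km

18.000 km


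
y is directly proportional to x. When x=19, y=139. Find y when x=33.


Direct proportion: y/x = constant
k = 139/19 ≈ 7.3158
y₂ = k × 33 = 139 × 33 / 19 = 4587/19
≈ 241.42

241.42


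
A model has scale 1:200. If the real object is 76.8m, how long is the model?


Model size = real / scale
= 76.8 / 200
= 0.3840 m

0.3840 m


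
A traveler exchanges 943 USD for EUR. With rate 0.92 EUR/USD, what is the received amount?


Amount × rate = 943 × 0.92
= 867.56 EUR

867.56 EUR


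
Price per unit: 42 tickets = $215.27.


Unit rate = total / quantity
= 215.27 / 42
= $5.13 per unit

$5.13 per unit


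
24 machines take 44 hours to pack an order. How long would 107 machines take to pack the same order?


Inverse proportion: x × y = constant
k = 24 × 44 = 1056
y₂ = k / 107 = 1056 / 107
= 9.87

9.87


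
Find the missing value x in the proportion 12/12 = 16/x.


Cross multiply: 12 × x = 12 × 16
12x = 192
x = 192 / 12
= 16.00

16.00


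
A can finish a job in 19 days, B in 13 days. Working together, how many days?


Rate of A = 1/19 per day
Rate of B = 1/13 per day
Combined rate = 1/19 + 1/13 = 32/247 ≈ 0.1296 per day
Days = 1 / combined rate = 247/32
≈ 7.72 days

7.72 days


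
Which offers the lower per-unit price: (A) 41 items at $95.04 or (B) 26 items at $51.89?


Deal A: $95.04/41 = $2.3180/unit
Deal B: $51.89/26 = $1.9958/unit
B is cheaper per unit
= Deal B

Deal B


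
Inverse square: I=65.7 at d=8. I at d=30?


I₁d₁² = I₂d₂²
I₂ = I₁ × (d₁/d₂)²
= 65.7 × (8/30)²
= 65.7 × 64/900
= 4204.8/900
= 4.6720

4.6720


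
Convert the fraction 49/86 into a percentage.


Percentage = (part / whole) × 100
= (49 / 86) × 100
≈ 56.98%

56.98%


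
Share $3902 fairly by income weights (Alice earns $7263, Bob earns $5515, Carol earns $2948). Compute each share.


Total income = 7263 + 5515 + 2948 = $15726
Alice: $3902 × 7263/15726 = $1802.13
Bob: $3902 × 5515/15726 = $1368.40
Carol: $3902 × 2948/15726 = $731.47
= Alice: $1802.13, Bob: $1368.40, Carol: $731.47

Alice: $1802.13, Bob: $1368.40, Carol: $731.47


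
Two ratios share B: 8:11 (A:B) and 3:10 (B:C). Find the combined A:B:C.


Match B: multiply A:B by 3 → 24:33
Multiply B:C by 11 → 33:110
Combined: 24:33:110
GCD = 1
= 24:33:110

24:33:110


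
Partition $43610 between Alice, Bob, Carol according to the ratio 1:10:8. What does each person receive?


Total parts = 1 + 10 + 8 = 19
Alice: 43610 × 1/19 = 2295.26
Bob: 43610 × 10/19 = 22952.63
Carol: 43610 × 8/19 = 18362.11
= Alice: $2295.26, Bob: $22952.63, Carol: $18362.11

Alice: $2295.26, Bob: $22952.63, Carol: $18362.11


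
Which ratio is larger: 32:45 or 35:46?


32/45 = 0.7111
35/46 = 0.7609
0.7111 < 0.7609, so 32:45 is less
= 35:46

35:46


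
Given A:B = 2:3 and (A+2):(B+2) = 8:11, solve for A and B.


Let A = 2k, B = 3k.
(2k + 2) / (3k + 2) = 8/11
Cross-multiply: 11(2k + 2) = 8(3k + 2)
22k + 22 = 24k + 16
22k - 24k = 16 - 22
-2k = -6
k = -6/-2 = 3
A = 2×3 = 6, B = 3×3 = 9
= A = 6, B = 9

A = 6, B = 9


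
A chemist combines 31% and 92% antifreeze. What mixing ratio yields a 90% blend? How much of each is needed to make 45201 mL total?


Let x parts of 31% mix with y parts of 92%.
31x + 92y = 90(x + y)
31x + 92y = 90x + 90y
x(31 - 90) = y(90 - 92)
x/y = (92 - 90)/(90 - 31) = 2/59
Simplify: 2:59
Total parts = 61; one part = 45201/61 = 741.00 mL
31% solution: 2×741.00 = 1482.00 mL
92% solution: 59×741.00 = 43719.00 mL
= ratio 2:59; 1482.00 mL and 43719.00 mL

ratio 2:59; 1482.00 mL and 43719.00 mL


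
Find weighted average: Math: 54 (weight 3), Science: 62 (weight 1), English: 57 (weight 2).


Numerator = 54×3 + 62×1 + 57×2
= 162 + 62 + 114
= 338
Total weight = 6
Weighted avg = 338/6
= 56.33

56.33


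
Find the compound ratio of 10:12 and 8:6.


Compound ratio = (10×8) : (12×6)
= 80:72
GCD = 8
= 10:9

10:9


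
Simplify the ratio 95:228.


GCD(95, 228) = 19
95/19 : 228/19
= 5:12

5:12


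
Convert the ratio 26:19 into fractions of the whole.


Total parts = 26 + 19 = 45
First part: 26/45 = 26/45
Second part: 19/45 = 19/45
= 26/45 and 19/45

26/45 and 19/45


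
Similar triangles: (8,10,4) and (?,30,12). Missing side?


Scale factor = 30/10 = 3
Missing side = 8 × 3
= 24.0

24.0


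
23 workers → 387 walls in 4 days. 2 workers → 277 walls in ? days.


Days ∝ work / workers, so d₂ = d₁ × (m₁/m₂) × (w₂/w₁)
Workers factor (inverse): 23/2 = 11.5000
Work factor (direct): 277/387 ≈ 0.7158
d₂ = 4 × 23/2 × 277/387 = (4 × 23 × 277) / (2 × 387) = 25484/774
≈ 32.93 days

32.93 days


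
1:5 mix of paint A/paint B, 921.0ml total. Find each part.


Total parts = 1 + 5 = 6
paint A: 921.0 × 1/6 = 153.5ml
paint B: 921.0 × 5/6 = 767.5ml
= 153.5ml and 767.5ml

153.5ml and 767.5ml


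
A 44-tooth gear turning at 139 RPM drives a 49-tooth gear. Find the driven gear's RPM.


Gear ratio = 44:49 = 44:49
RPM_B = RPM_A × (teeth_A / teeth_B)
= 139 × (44/49)
= 124.8 RPM

124.8 RPM


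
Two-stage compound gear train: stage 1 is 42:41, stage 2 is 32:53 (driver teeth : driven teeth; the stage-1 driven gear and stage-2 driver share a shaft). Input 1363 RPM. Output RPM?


Stage 1: RPM_B = RPM_A × t_A/t_B = 1363 × 42/41 = 57246/41 ≈ 1396.24
B and C share a shaft → RPM_C = RPM_B
Stage 2: RPM_D = RPM_C × t_C/t_D = RPM_A × (t_A×t_C)/(t_B×t_D)
Overall ratio = (42×32)/(41×53) = 1344/2173
RPM_D = 1363 × 1344/2173 = 1831872/2173
≈ 843.02 RPM

843.02 RPM


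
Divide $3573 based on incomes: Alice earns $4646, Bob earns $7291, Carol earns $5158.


Total income = 4646 + 7291 + 5158 = $17095
Alice: $3573 × 4646/17095 = $971.05
Bob: $3573 × 7291/17095 = $1523.88
Carol: $3573 × 5158/17095 = $1078.07
= Alice: $971.05, Bob: $1523.88, Carol: $1078.07

Alice: $971.05, Bob: $1523.88, Carol: $1078.07


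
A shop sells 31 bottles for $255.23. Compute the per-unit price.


Unit rate = total / quantity
= 255.23 / 31
= $8.23 per unit

$8.23 per unit


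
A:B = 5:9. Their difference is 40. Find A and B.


Let A = 5k, B = 9k.
9k - 5k = 40
4k = 40 → k = 40/4 = 10
A = 5×10 = 50, B = 9×10 = 90
= A = 50, B = 90

A = 50, B = 90


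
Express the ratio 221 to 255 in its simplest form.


GCD(221, 255) = 17
221/17 : 255/17
= 13:15

13:15


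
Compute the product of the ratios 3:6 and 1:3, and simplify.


Compound ratio = (3×1) : (6×3)
= 3:18
GCD = 3
= 1:6

1:6


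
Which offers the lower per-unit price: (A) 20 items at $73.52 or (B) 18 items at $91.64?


Deal A: $73.52/20 = $3.6760/unit
Deal B: $91.64/18 = $5.0911/unit
A is cheaper per unit
= Deal A

Deal A


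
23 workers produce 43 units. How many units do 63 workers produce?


Direct proportion: y/x = constant
k = 43/23 ≈ 1.8696
y₂ = k × 63 = 43 × 63 / 23 = 2709/23
≈ 117.78

117.78


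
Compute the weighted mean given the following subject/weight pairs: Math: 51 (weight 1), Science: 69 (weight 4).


Numerator = 51×1 + 69×4
= 51 + 276
= 327
Total weight = 5
Weighted avg = 327/5
= 65.40

65.40


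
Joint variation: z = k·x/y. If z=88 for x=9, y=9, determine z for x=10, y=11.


z = k·x/y
Solve for k using the known point: k = z·y/x = 88×9/9 = 792/9 = 88.0000
Now evaluate at x=10, y=11:
z = k × 10 / 11 = (792 × 10) / (9 × 11) = 7920/99
= 80.0000

80.0000


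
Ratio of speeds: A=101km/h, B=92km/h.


Ratio = 101:92
GCD = 1
Simplified = 101:92
Time ratio (same distance) = 92:101
Speed ratio = 101:92

101:92


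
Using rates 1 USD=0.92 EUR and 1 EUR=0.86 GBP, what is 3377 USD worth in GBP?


Step 1: 3377 USD × 0.92 = 3106.84 EUR
Step 2: 3106.84 EUR × 0.86 = 2671.88 GBP
Implied rate USD→GBP = 0.92 × 0.86 = 0.7912
= 2671.88 GBP

2671.88 GBP


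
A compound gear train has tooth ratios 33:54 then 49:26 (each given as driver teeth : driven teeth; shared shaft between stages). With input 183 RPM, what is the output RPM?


Stage 1: RPM_B = RPM_A × t_A/t_B = 183 × 33/54 = 6039/54 ≈ 111.83
B and C share a shaft → RPM_C = RPM_B
Stage 2: RPM_D = RPM_C × t_C/t_D = RPM_A × (t_A×t_C)/(t_B×t_D)
Overall ratio = (33×49)/(54×26) = 1617/1404
RPM_D = 183 × 1617/1404 = 295911/1404
≈ 210.76 RPM

210.76 RPM


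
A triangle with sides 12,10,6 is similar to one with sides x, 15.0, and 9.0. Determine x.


Scale factor = 15.0/10 = 1.5
Missing side = 12 × 1.5
= 18.0

18.0


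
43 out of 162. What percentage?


Percentage = (part / whole) × 100
= (43 / 162) × 100
≈ 26.54%

26.54%


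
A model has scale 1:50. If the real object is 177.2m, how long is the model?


Model size = real / scale
= 177.2 / 50
= 3.5440 m

3.5440 m


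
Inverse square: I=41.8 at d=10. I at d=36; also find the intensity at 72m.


I₁d₁² = I₂d₂²
I at 36m = 41.8 × (10/36)² = 41.8 × 100/1296 = 4180/1296 ≈ 3.2253
I at 72m = 41.8 × (10/72)² = 41.8 × 100/5184 = 4180/5184 ≈ 0.8063
= 3.2253 and 0.8063

3.2253 and 0.8063


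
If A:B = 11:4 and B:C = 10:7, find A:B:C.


Match B: multiply A:B by 10 → 110:40
Multiply B:C by 4 → 40:28
Combined: 110:40:28
GCD = 2
= 55:20:14

55:20:14


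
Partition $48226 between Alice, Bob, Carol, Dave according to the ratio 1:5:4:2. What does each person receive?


Total parts = 1 + 5 + 4 + 2 = 12
Alice: 48226 × 1/12 = 4018.83
Bob: 48226 × 5/12 = 20094.17
Carol: 48226 × 4/12 = 16075.33
Dave: 48226 × 2/12 = 8037.67
= Alice: $4018.83, Bob: $20094.17, Carol: $16075.33, Dave: $8037.67

Alice: $4018.83, Bob: $20094.17, Carol: $16075.33, Dave: $8037.67


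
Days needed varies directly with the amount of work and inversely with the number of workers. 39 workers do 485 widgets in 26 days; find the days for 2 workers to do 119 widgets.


Days ∝ work / workers, so d₂ = d₁ × (m₁/m₂) × (w₂/w₁)
Workers factor (inverse): 39/2 = 19.5000
Work factor (direct): 119/485 ≈ 0.2454
d₂ = 26 × 39/2 × 119/485 = (26 × 39 × 119) / (2 × 485) = 120666/970
≈ 124.40 days

124.40 days


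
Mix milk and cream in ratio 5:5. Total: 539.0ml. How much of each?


Total parts = 5 + 5 = 10
milk: 539.0 × 5/10 = 269.5ml
cream: 539.0 × 5/10 = 269.5ml
= 269.5ml and 269.5ml

269.5ml and 269.5ml


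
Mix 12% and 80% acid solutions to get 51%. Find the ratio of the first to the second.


Let x parts of 12% mix with y parts of 80%.
12x + 80y = 51(x + y)
12x + 80y = 51x + 51y
x(12 - 51) = y(51 - 80)
x/y = (80 - 51)/(51 - 12) = 29/39
Simplify: 29:39
= 29:39

29:39


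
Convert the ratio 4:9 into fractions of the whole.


Total parts = 4 + 9 = 13
First part: 4/13 = 4/13
Second part: 9/13 = 9/13
= 4/13 and 9/13

4/13 and 9/13


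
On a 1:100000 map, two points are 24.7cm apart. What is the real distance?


Real distance = map distance × scale
= 24.7cm × 100000
= 2470000 cm = 24700.0 m
= 24.700 km

24.700 km


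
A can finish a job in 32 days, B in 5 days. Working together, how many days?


Rate of A = 1/32 per day
Rate of B = 1/5 per day
Combined rate = 1/32 + 1/5 = 37/160 ≈ 0.2313 per day
Days = 1 / combined rate = 160/37
≈ 4.32 days

4.32 days


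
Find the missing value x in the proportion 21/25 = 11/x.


Cross multiply: 21 × x = 25 × 11
21x = 275
x = 275 / 21
= 13.10

13.10


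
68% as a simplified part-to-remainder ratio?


68% means 68 parts out of 100; remainder = 32
Part : remainder = 68:32
GCD = 4
= 17:8

17:8


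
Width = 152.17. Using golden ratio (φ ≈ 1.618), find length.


φ = (1 + √5) / 2 ≈ 1.618
Length = width × φ = 152.17 × 1.618 = 246.21106
≈ 246.21

246.21


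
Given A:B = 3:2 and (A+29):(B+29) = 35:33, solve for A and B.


Let A = 3k, B = 2k.
(3k + 29) / (2k + 29) = 35/33
Cross-multiply: 33(3k + 29) = 35(2k + 29)
99k + 957 = 70k + 1015
99k - 70k = 1015 - 957
29k = 58
k = 58/29 = 2
A = 3×2 = 6, B = 2×2 = 4
= A = 6, B = 4

A = 6, B = 4


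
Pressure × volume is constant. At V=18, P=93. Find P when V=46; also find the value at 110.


Inverse proportion: x × y = constant
k = 18 × 93 = 1674
At x=46: k/46 = 36.39
At x=110: k/110 = 15.22
= 36.39 and 15.22

36.39 and 15.22


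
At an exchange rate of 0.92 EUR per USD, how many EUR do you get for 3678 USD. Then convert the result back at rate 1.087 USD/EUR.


Amount × rate = 3678 × 0.92 = 3383.76 EUR
Round-trip: 3383.76 × 1.087 = 3678.15 USD
= 3383.76 EUR, then 3678.15 USD

3383.76 EUR, then 3678.15 USD


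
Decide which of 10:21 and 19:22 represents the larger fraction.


10/21 = 0.4762
19/22 = 0.8636
0.4762 < 0.8636, so 10:21 is less
= 19:22

19:22


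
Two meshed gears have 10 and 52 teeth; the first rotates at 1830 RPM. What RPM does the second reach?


Gear ratio = 10:52 = 5:26
RPM_B = RPM_A × (teeth_A / teeth_B)
= 1830 × (10/52)
= 351.9 RPM

351.9 RPM


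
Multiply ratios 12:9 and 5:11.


Compound ratio = (12×5) : (9×11)
= 60:99
GCD = 3
= 20:33

20:33


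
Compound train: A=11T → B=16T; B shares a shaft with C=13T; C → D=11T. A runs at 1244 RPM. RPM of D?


Stage 1: RPM_B = RPM_A × t_A/t_B = 1244 × 11/16 = 13684/16 = 855.25
B and C share a shaft → RPM_C = RPM_B
Stage 2: RPM_D = RPM_C × t_C/t_D = RPM_A × (t_A×t_C)/(t_B×t_D)
Overall ratio = (11×13)/(16×11) = 143/176
RPM_D = 1244 × 143/176 = 177892/176
= 1010.75 RPM

1010.75 RPM


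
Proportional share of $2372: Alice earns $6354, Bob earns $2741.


Total income = 6354 + 2741 = $9095
Alice: $2372 × 6354/9095 = $1657.14
Bob: $2372 × 2741/9095 = $714.86
= Alice: $1657.14, Bob: $714.86

Alice: $1657.14, Bob: $714.86


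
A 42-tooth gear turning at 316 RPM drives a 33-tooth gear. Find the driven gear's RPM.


Gear ratio = 42:33 = 14:11
RPM_B = RPM_A × (teeth_A / teeth_B)
= 316 × (42/33)
= 402.2 RPM

402.2 RPM


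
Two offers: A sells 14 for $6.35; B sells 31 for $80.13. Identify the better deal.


Deal A: $6.35/14 = $0.4536/unit
Deal B: $80.13/31 = $2.5848/unit
A is cheaper per unit
= Deal A

Deal A


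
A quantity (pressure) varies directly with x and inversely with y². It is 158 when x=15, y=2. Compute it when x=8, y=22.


z = k·x/y²
Solve for k using the known point: k = z·y²/x = 158×4/15 = 632/15 ≈ 42.1333
Now evaluate at x=8, y=22:
z = k × 8 / 484 = (632 × 8) / (15 × 484) = 5056/7260
≈ 0.6964

0.6964


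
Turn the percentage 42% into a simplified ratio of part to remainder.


42% means 42 parts out of 100; remainder = 58
Part : remainder = 42:58
GCD = 2
= 21:29

21:29


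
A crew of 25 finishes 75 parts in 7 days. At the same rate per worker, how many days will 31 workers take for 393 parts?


Days ∝ work / workers, so d₂ = d₁ × (m₁/m₂) × (w₂/w₁)
Workers factor (inverse): 25/31 ≈ 0.8065
Work factor (direct): 393/75 = 5.2400
d₂ = 7 × 25/31 × 393/75 = (7 × 25 × 393) / (31 × 75) = 68775/2325
≈ 29.58 days

29.58 days


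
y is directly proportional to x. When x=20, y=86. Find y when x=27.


Direct proportion: y/x = constant
k = 86/20 = 4.3000
y₂ = k × 27 = 86 × 27 / 20 = 2322/20
= 116.10

116.10


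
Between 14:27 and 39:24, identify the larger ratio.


14/27 = 0.5185
39/24 = 1.6250
0.5185 < 1.6250, so 14:27 is less
= 39:24

39:24


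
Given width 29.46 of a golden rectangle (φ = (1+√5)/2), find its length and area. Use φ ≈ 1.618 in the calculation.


φ = (1 + √5) / 2 ≈ 1.618
Length = width × φ = 29.46 × 1.618 = 47.66628
≈ 47.67
Area = width × length = 29.46 × 47.66628 = 1404.2486088 ≈ 1404.25
= Length: 47.67, Area: 1404.25

Length: 47.67, Area: 1404.25


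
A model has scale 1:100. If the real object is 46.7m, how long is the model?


Model size = real / scale
= 46.7 / 100
= 0.4670 m

0.4670 m


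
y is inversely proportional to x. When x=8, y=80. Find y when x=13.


Inverse proportion: x × y = constant
k = 8 × 80 = 640
y₂ = k / 13 = 640 / 13
= 49.23

49.23


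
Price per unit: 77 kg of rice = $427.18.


Unit rate = total / quantity
= 427.18 / 77
= $5.55 per unit

$5.55 per unit


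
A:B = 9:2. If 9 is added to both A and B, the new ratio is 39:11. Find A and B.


Let A = 9k, B = 2k.
(9k + 9) / (2k + 9) = 39/11
Cross-multiply: 11(9k + 9) = 39(2k + 9)
99k + 99 = 78k + 351
99k - 78k = 351 - 99
21k = 252
k = 252/21 = 12
A = 9×12 = 108, B = 2×12 = 24
= A = 108, B = 24

A = 108, B = 24


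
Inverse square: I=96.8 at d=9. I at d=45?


I₁d₁² = I₂d₂²
I₂ = I₁ × (d₁/d₂)²
= 96.8 × (9/45)²
= 96.8 × 81/2025
= 7840.8/2025
= 3.8720

3.8720


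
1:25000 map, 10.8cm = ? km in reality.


Real distance = map distance × scale
= 10.8cm × 25000
= 270000 cm = 2700.0 m
= 2.700 km

2.700 km


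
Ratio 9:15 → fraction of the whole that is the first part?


Total parts = 9 + 15 = 24
First part: 9/24 = 3/8
= 3/8

3/8


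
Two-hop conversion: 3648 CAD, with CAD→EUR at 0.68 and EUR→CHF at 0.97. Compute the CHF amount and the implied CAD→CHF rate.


Step 1: 3648 CAD × 0.68 = 2480.64 EUR
Step 2: 2480.64 EUR × 0.97 = 2406.22 CHF
Implied rate CAD→CHF = 0.68 × 0.97 = 0.6596
= 2406.22 CHF; implied rate 0.6596 CHF/CAD

2406.22 CHF; implied rate 0.6596 CHF/CAD


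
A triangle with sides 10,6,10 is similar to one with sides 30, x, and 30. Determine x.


Scale factor = 30/10 = 3
Missing side = 6 × 3
= 18.0

18.0


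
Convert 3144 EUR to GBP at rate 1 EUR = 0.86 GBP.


Amount × rate = 3144 × 0.86
= 2703.84 GBP

2703.84 GBP


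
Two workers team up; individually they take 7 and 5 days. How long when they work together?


Rate of A = 1/7 per day
Rate of B = 1/5 per day
Combined rate = 1/7 + 1/5 = 12/35 ≈ 0.3429 per day
Days = 1 / combined rate = 35/12
≈ 2.92 days

2.92 days


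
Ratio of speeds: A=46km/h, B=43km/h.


Ratio = 46:43
GCD = 1
Simplified = 46:43
Time ratio (same distance) = 43:46
Speed ratio = 46:43

46:43


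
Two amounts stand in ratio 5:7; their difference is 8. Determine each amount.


Let A = 5k, B = 7k.
7k - 5k = 8
2k = 8 → k = 8/2 = 4
A = 5×4 = 20, B = 7×4 = 28
= A = 20, B = 28

A = 20, B = 28


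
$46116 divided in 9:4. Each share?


Total parts = 9 + 4 = 13
Part 1: 46116 × 9/13 = 31926.46
Part 2: 46116 × 4/13 = 14189.54
= Part 1: $31926.46, Part 2: $14189.54

Part 1: $31926.46, Part 2: $14189.54


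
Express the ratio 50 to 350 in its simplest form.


GCD(50, 350) = 50
50/50 : 350/50
= 1:7

1:7


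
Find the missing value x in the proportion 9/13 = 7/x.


Cross multiply: 9 × x = 13 × 7
9x = 91
x = 91 / 9
= 10.11

10.11


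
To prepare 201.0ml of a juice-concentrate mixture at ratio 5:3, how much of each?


Total parts = 5 + 3 = 8
juice: 201.0 × 5/8 = 125.6ml
concentrate: 201.0 × 3/8 = 75.4ml
= 125.6ml and 75.4ml

125.6ml and 75.4ml


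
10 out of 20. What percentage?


Percentage = (part / whole) × 100
= (10 / 20) × 100
= 50.00%

50.00%


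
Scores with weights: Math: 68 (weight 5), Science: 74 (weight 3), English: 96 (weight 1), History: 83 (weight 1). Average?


Numerator = 68×5 + 74×3 + 96×1 + 83×1
= 340 + 222 + 96 + 83
= 741
Total weight = 10
Weighted avg = 741/10
= 74.10

74.10


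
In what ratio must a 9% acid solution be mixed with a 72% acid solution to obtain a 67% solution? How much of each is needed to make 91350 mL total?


Let x parts of 9% mix with y parts of 72%.
9x + 72y = 67(x + y)
9x + 72y = 67x + 67y
x(9 - 67) = y(67 - 72)
x/y = (72 - 67)/(67 - 9) = 5/58
Simplify: 5:58
Total parts = 63; one part = 91350/63 = 1450.00 mL
9% solution: 5×1450.00 = 7250.00 mL
72% solution: 58×1450.00 = 84100.00 mL
= ratio 5:58; 7250.00 mL and 84100.00 mL

ratio 5:58; 7250.00 mL and 84100.00 mL


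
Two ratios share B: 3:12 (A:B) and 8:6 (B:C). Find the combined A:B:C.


Match B: multiply A:B by 8 → 24:96
Multiply B:C by 12 → 96:72
Combined: 24:96:72
GCD = 24
= 1:4:3

1:4:3


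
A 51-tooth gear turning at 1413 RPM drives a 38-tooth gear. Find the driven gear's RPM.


Gear ratio = 51:38 = 51:38
RPM_B = RPM_A × (teeth_A / teeth_B)
= 1413 × (51/38)
= 1896.4 RPM

1896.4 RPM


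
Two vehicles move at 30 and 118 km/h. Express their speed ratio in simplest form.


Ratio = 30:118
GCD = 2
Simplified = 15:59
Time ratio (same distance) = 59:15
Speed ratio = 15:59

15:59


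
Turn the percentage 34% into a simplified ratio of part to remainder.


34% means 34 parts out of 100; remainder = 66
Part : remainder = 34:66
GCD = 2
= 17:33

17:33


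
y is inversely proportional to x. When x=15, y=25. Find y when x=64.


Inverse proportion: x × y = constant
k = 15 × 25 = 375
y₂ = k / 64 = 375 / 64
= 5.86

5.86


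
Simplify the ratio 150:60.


GCD(150, 60) = 30
150/30 : 60/30
= 5:2

5:2


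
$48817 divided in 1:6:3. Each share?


Total parts = 1 + 6 + 3 = 10
Part 1: 48817 × 1/10 = 4881.70
Part 2: 48817 × 6/10 = 29290.20
Part 3: 48817 × 3/10 = 14645.10
= Part 1: $4881.70, Part 2: $29290.20, Part 3: $14645.10

Part 1: $4881.70, Part 2: $29290.20, Part 3: $14645.10


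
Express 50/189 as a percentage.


Percentage = (part / whole) × 100
= (50 / 189) × 100
≈ 26.46%

26.46%


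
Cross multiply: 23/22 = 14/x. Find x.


Cross multiply: 23 × x = 22 × 14
23x = 308
x = 308 / 23
= 13.39

13.39


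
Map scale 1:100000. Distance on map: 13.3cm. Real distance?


Real distance = map distance × scale
= 13.3cm × 100000
= 1330000 cm = 13300.0 m
= 13.300 km

13.300 km


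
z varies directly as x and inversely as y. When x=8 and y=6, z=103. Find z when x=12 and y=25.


z = k·x/y
Solve for k using the known point: k = z·y/x = 103×6/8 = 618/8 = 77.2500
Now evaluate at x=12, y=25:
z = k × 12 / 25 = (618 × 12) / (8 × 25) = 7416/200
= 37.0800

37.0800


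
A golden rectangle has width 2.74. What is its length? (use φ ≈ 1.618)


φ = (1 + √5) / 2 ≈ 1.618
Length = width × φ = 2.74 × 1.618 = 4.43332
≈ 4.43

4.43


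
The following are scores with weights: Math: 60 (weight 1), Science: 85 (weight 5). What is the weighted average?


Numerator = 60×1 + 85×5
= 60 + 425
= 485
Total weight = 6
Weighted avg = 485/6
= 80.83

80.83


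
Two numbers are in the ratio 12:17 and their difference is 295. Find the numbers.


Let A = 12k, B = 17k.
17k - 12k = 295
5k = 295 → k = 295/5 = 59
A = 12×59 = 708, B = 17×59 = 1003
= A = 708, B = 1003

A = 708, B = 1003


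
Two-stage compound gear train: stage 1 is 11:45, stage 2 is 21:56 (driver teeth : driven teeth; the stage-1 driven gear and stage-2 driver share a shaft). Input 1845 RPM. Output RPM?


Stage 1: RPM_B = RPM_A × t_A/t_B = 1845 × 11/45 = 20295/45 = 451.00
B and C share a shaft → RPM_C = RPM_B
Stage 2: RPM_D = RPM_C × t_C/t_D = RPM_A × (t_A×t_C)/(t_B×t_D)
Overall ratio = (11×21)/(45×56) = 231/2520
RPM_D = 1845 × 231/2520 = 426195/2520
≈ 169.13 RPM

169.13 RPM


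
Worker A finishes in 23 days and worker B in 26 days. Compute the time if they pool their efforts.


Rate of A = 1/23 per day
Rate of B = 1/26 per day
Combined rate = 1/23 + 1/26 = 49/598 ≈ 0.0819 per day
Days = 1 / combined rate = 598/49
≈ 12.20 days

12.20 days


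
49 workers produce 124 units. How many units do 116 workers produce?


Direct proportion: y/x = constant
k = 124/49 ≈ 2.5306
y₂ = k × 116 = 124 × 116 / 49 = 14384/49
≈ 293.55

293.55


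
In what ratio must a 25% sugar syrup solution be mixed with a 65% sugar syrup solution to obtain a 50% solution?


Let x parts of 25% mix with y parts of 65%.
25x + 65y = 50(x + y)
25x + 65y = 50x + 50y
x(25 - 50) = y(50 - 65)
x/y = (65 - 50)/(50 - 25) = 15/25
Simplify: 3:5
= 3:5

3:5


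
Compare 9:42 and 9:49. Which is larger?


9/42 = 0.2143
9/49 = 0.1837
0.2143 > 0.1837, so 9:42 is greater
= 9:42

9:42


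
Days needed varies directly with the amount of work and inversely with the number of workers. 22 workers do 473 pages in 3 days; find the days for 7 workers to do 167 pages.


Days ∝ work / workers, so d₂ = d₁ × (m₁/m₂) × (w₂/w₁)
Workers factor (inverse): 22/7 ≈ 3.1429
Work factor (direct): 167/473 ≈ 0.3531
d₂ = 3 × 22/7 × 167/473 = (3 × 22 × 167) / (7 × 473) = 11022/3311
≈ 3.33 days

3.33 days


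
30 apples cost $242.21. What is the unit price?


Unit rate = total / quantity
= 242.21 / 30
= $8.07 per unit

$8.07 per unit


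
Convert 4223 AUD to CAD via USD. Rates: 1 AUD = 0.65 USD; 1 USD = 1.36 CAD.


Step 1: 4223 AUD × 0.65 = 2744.95 USD
Step 2: 2744.95 USD × 1.36 = 3733.13 CAD
Implied rate AUD→CAD = 0.65 × 1.36 = 0.8840
= 3733.13 CAD

3733.13 CAD
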